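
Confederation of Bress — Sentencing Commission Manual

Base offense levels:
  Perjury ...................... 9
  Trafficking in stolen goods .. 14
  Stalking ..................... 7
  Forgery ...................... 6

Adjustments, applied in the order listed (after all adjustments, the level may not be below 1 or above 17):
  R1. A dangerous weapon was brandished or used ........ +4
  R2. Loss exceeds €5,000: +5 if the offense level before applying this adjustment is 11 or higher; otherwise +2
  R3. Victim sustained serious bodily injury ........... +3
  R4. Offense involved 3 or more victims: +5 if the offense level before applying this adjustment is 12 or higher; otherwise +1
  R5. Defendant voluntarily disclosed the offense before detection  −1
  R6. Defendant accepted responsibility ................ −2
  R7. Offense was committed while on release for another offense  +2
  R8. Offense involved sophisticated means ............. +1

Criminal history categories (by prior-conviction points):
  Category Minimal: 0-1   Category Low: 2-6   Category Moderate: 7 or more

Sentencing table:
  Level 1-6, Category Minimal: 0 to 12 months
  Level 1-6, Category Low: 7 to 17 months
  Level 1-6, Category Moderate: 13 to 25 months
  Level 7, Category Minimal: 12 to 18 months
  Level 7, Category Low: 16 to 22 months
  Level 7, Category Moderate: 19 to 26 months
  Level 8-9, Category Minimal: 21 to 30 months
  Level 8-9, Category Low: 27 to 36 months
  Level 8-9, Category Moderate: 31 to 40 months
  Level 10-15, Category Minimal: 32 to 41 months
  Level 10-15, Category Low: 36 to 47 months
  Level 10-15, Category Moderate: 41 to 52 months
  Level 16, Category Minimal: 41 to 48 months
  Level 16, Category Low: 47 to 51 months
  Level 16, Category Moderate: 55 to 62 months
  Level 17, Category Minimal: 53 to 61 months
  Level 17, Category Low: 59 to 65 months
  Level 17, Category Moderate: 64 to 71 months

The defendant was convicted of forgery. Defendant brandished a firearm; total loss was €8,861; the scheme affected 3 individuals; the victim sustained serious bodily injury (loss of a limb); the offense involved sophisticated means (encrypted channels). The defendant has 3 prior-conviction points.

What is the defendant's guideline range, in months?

Base offense level for forgery: 6.
R1 applies: 6 + 4 = 10.
R2 applies (level before this adjustment is 10 < 11, so +2): 10 + 2 = 12.
R3 applies: 12 + 3 = 15.
R4 applies (level before this adjustment is 15 ≥ 12, so +5): 15 + 5 = 20.
R5 does not apply.
R6 does not apply.
R7 does not apply.
R8 applies: 20 + 1 = 21.
Level 21 exceeds the maximum of 17; capped at 17.
Final offense level: 17.
Criminal history: 3 prior points → Category Low (2-6).
Level 17 falls in the 17 band.
Grid: Level 17 × Category Low = 59-65 months.

59-65 months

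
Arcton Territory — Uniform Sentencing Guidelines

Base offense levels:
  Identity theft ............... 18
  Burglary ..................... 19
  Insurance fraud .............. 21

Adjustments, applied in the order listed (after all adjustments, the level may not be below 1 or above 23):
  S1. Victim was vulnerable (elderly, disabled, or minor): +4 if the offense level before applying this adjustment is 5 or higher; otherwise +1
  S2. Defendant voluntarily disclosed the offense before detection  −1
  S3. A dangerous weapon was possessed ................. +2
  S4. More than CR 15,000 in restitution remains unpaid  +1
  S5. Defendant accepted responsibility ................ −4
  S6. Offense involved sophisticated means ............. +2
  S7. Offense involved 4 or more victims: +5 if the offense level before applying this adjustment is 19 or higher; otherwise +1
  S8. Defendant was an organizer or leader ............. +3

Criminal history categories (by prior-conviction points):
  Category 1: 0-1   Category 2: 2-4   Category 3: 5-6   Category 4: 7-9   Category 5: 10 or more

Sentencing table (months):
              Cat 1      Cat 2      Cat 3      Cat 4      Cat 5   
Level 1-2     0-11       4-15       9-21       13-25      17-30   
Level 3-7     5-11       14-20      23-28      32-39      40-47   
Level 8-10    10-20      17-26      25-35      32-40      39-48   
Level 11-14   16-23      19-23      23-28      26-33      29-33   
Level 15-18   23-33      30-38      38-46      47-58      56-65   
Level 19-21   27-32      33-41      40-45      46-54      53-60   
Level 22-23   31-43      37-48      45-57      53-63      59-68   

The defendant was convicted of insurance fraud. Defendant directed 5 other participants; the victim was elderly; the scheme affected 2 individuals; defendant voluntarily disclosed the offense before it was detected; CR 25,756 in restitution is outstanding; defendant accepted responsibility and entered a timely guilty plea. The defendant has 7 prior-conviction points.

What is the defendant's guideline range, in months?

53-63 months

Base offense level for insurance fraud: 21.
S1 applies (level before this adjustment is 21 ≥ 5, so +4): 21 + 4 = 25.
S2 applies: 25 − 1 = 24.
S4 applies: 24 + 1 = 25.
S5 applies: 25 − 4 = 21.
S7 does not apply.
S8 applies: 21 + 3 = 24.
Level 24 exceeds the maximum of 23; capped at 23.
Final offense level: 23.
Criminal history: 7 prior points → Category 4 (7-9).
Level 23 falls in the 22-23 band.
Grid: Level 22-23 × Category 4 = 53-63 months.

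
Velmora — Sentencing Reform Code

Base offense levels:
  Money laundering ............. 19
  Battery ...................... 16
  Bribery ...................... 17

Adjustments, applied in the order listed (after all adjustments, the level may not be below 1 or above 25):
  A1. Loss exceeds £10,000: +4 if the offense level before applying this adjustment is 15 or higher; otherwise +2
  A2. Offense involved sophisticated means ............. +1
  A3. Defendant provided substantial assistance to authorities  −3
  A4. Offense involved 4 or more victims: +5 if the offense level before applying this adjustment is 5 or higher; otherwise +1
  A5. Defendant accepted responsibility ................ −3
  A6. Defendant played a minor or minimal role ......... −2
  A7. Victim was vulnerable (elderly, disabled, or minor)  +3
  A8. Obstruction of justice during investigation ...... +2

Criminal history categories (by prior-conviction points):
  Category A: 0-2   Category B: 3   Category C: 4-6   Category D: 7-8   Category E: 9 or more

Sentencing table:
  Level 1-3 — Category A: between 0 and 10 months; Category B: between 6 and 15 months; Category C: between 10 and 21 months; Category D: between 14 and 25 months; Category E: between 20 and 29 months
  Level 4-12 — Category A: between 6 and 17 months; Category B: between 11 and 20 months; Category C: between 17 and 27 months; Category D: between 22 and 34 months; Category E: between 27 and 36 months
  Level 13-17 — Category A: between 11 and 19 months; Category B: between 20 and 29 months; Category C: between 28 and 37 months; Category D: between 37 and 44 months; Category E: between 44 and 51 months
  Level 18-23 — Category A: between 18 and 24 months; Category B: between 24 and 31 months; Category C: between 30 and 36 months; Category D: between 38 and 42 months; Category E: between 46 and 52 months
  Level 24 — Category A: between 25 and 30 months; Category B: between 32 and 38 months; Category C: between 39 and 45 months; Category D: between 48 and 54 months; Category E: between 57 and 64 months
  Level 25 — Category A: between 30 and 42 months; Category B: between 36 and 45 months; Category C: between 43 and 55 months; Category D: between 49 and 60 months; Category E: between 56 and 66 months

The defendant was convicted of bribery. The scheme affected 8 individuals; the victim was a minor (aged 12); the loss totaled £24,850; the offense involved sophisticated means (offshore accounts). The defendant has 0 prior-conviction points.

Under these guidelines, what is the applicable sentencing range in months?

Base offense level for bribery: 17.
A1 applies (level before this adjustment is 17 ≥ 15, so +4): 17 + 4 = 21.
A2 applies: 21 + 1 = 22.
A3 does not apply.
A4 applies (level before this adjustment is 22 ≥ 5, so +5): 22 + 5 = 27.
A5 does not apply.
A7 applies: 27 + 3 = 30.
A8 does not apply.
Level 30 exceeds the maximum of 25; capped at 25.
Final offense level: 25.
Criminal history: 0 prior points → Category A (0-2).
Level 25 falls in the 25 band.
Grid: Level 25 × Category A = 30-42 months.

30-42 months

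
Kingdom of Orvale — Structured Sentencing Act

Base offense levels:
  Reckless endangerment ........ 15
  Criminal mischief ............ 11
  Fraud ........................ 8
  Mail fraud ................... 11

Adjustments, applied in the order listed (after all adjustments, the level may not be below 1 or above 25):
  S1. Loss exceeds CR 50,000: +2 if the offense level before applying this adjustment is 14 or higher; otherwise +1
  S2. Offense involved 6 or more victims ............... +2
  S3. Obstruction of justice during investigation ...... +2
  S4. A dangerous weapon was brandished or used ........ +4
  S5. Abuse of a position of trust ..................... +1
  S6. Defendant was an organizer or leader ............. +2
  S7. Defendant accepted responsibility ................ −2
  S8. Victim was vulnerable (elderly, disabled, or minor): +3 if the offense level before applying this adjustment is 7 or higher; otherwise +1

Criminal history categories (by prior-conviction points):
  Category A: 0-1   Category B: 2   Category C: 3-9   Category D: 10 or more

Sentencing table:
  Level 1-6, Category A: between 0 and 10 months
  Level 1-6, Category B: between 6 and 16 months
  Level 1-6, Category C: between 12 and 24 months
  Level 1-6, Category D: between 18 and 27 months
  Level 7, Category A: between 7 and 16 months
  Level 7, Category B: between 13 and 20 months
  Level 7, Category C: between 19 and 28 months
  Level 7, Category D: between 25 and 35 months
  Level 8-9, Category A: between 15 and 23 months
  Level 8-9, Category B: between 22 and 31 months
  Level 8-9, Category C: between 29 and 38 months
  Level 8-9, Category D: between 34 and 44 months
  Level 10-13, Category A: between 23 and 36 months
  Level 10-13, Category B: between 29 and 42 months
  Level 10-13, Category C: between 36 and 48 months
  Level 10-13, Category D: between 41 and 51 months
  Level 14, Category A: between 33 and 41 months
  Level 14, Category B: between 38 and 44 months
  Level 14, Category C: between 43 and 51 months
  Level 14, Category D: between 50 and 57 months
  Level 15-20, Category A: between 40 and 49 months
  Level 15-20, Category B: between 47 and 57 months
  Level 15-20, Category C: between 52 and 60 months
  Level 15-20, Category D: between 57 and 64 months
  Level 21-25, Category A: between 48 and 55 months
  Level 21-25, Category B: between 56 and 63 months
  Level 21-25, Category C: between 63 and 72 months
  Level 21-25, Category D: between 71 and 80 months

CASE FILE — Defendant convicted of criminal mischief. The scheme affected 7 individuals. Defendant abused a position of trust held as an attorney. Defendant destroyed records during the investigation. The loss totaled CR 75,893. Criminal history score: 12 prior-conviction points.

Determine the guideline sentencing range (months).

Base offense level for criminal mischief: 11.
S1 applies (level before this adjustment is 11 < 14, so +1): 11 + 1 = 12.
S2 applies: 12 + 2 = 14.
S3 applies: 14 + 2 = 16.
S5 applies: 16 + 1 = 17.
S6 does not apply.
S7 does not apply.
Final offense level: 17.
Criminal history: 12 prior points → Category D (10+).
Level 17 falls in the 15-20 band.
Grid: Level 15-20 × Category D = 57-64 months.

57-64 months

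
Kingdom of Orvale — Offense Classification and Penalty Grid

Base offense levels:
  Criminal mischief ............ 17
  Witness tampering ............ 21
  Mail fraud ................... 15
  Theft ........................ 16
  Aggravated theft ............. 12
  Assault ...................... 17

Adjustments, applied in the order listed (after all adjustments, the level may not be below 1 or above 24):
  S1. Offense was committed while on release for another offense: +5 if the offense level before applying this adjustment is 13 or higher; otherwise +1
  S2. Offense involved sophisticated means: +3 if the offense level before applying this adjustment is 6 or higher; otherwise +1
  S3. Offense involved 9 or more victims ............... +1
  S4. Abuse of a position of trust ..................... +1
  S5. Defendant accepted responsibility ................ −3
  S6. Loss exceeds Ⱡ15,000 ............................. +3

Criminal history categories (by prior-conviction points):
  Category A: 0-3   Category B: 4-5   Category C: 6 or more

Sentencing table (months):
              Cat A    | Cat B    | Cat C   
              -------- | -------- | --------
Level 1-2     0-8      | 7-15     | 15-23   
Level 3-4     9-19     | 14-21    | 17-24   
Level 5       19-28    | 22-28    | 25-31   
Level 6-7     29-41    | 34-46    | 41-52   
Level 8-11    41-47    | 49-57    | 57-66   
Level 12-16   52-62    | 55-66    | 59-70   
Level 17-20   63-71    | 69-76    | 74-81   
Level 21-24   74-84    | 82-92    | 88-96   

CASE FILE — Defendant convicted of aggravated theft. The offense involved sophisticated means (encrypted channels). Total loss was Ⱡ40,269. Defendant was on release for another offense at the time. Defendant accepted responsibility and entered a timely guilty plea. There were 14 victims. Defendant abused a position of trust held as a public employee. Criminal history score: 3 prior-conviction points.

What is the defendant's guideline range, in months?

63-71 months

Base offense level for aggravated theft: 12.
S1 applies (level before this adjustment is 12 < 13, so +1): 12 + 1 = 13.
S2 applies (level before this adjustment is 13 ≥ 6, so +3): 13 + 3 = 16.
S3 applies: 16 + 1 = 17.
S4 applies: 17 + 1 = 18.
S5 applies: 18 − 3 = 15.
S6 applies: 15 + 3 = 18.
Final offense level: 18.
Criminal history: 3 prior points → Category A (0-3).
Level 18 falls in the 17-20 band.
Grid: Level 17-20 × Category A = 63-71 months.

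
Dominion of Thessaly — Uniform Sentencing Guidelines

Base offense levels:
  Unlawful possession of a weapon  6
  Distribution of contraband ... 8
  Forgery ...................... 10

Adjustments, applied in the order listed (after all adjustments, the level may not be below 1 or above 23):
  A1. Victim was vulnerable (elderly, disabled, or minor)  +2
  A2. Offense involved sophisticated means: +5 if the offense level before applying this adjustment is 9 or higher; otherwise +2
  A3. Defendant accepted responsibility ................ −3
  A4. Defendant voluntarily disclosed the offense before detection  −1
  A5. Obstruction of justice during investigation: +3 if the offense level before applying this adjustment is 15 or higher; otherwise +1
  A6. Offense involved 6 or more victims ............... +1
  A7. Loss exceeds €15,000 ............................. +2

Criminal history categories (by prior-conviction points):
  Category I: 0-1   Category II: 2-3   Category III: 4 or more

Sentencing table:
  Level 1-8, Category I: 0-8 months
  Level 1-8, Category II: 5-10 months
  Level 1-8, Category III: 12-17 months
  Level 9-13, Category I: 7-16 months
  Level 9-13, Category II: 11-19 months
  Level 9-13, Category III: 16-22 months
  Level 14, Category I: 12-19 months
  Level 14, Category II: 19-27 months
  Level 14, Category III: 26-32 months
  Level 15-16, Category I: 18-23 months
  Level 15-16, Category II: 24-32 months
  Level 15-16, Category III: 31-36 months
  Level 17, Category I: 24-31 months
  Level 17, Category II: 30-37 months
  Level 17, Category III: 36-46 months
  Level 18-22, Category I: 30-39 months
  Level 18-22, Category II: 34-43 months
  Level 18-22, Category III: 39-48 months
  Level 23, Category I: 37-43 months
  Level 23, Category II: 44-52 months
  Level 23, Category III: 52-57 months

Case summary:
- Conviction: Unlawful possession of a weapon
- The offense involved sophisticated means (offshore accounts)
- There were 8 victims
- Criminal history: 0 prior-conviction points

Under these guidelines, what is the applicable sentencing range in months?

Base offense level for unlawful possession of a weapon: 6.
A1 does not apply.
A2 applies (level before this adjustment is 6 < 9, so +2): 6 + 2 = 8.
A3 does not apply.
A4 does not apply.
A6 applies: 8 + 1 = 9.
A7 does not apply.
Final offense level: 9.
Criminal history: 0 prior points → Category I (0-1).
Level 9 falls in the 9-13 band.
Grid: Level 9-13 × Category I = 7-16 months.

7-16 months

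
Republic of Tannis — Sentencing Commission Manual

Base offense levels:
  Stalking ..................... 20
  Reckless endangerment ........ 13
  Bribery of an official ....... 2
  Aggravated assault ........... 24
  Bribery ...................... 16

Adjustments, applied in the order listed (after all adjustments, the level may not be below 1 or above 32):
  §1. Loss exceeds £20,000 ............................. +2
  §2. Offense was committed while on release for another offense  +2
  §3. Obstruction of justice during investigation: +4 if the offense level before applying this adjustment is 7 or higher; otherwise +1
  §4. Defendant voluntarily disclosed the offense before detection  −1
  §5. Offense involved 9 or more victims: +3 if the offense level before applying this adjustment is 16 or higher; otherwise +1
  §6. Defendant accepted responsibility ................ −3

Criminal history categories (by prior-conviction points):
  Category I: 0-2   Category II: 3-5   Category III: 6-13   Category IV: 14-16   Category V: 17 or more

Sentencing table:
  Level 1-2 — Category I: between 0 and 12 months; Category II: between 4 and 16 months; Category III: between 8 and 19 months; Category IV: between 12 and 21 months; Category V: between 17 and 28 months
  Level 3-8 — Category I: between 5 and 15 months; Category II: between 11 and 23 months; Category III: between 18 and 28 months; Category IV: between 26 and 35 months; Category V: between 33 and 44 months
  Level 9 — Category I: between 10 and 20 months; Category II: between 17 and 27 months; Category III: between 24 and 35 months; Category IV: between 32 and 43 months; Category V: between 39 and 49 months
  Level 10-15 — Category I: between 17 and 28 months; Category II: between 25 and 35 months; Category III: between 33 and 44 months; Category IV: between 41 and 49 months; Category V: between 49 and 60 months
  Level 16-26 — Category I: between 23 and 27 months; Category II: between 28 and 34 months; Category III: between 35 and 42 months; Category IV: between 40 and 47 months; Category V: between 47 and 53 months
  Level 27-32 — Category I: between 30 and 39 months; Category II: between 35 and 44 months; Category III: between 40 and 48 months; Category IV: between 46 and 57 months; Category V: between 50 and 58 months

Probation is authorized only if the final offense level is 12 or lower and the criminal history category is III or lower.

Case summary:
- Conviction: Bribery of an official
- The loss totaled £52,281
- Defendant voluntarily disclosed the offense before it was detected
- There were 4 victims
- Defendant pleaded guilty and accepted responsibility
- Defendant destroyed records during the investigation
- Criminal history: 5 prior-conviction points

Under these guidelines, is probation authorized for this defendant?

Yes

Base offense level for bribery of an official: 2.
§1 applies: 2 + 2 = 4.
§3 applies (level before this adjustment is 4 < 7, so +1): 4 + 1 = 5.
§4 applies: 5 − 1 = 4.
§6 applies: 4 − 3 = 1.
Final offense level: 1.
Criminal history: 5 prior points → Category II (3-5).
Level 1 falls in the 1-2 band.
Grid: Level 1-2 × Category II = 4-16 months.
Probation check: level 1 ≤ 12 and category II ≤ III → eligible.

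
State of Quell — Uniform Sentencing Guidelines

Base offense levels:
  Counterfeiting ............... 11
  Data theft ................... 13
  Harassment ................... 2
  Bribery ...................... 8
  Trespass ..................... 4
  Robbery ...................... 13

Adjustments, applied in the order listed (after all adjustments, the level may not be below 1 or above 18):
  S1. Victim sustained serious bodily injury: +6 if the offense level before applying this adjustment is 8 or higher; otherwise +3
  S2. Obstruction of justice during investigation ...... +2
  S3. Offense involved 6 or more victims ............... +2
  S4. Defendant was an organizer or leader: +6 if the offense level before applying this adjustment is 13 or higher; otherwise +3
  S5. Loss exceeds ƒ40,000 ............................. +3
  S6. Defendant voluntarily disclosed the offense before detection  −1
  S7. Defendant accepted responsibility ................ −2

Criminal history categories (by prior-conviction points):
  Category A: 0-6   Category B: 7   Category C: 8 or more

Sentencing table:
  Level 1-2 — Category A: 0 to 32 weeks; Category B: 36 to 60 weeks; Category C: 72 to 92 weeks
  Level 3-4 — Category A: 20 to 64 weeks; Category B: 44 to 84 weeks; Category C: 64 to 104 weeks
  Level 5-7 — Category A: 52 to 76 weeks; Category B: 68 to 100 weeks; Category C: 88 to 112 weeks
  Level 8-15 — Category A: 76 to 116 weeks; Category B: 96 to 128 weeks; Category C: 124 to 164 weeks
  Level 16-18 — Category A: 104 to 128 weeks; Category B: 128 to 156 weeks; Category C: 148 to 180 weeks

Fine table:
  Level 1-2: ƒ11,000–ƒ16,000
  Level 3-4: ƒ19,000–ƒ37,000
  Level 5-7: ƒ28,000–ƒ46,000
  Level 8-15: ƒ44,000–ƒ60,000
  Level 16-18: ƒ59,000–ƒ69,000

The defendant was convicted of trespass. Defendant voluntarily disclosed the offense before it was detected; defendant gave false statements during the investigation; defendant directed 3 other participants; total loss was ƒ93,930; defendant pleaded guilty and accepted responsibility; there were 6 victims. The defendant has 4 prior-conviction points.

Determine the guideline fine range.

ƒ44,000–ƒ60,000

Base offense level for trespass: 4.
S1 does not apply.
S2 applies: 4 + 2 = 6.
S3 applies: 6 + 2 = 8.
S4 applies (level before this adjustment is 8 < 13, so +3): 8 + 3 = 11.
S5 applies: 11 + 3 = 14.
S6 applies: 14 − 1 = 13.
S7 applies: 13 − 2 = 11.
Final offense level: 11.
Level 11 falls in the 8-15 band.
Fine table: Level 8-15 → ƒ44,000–ƒ60,000.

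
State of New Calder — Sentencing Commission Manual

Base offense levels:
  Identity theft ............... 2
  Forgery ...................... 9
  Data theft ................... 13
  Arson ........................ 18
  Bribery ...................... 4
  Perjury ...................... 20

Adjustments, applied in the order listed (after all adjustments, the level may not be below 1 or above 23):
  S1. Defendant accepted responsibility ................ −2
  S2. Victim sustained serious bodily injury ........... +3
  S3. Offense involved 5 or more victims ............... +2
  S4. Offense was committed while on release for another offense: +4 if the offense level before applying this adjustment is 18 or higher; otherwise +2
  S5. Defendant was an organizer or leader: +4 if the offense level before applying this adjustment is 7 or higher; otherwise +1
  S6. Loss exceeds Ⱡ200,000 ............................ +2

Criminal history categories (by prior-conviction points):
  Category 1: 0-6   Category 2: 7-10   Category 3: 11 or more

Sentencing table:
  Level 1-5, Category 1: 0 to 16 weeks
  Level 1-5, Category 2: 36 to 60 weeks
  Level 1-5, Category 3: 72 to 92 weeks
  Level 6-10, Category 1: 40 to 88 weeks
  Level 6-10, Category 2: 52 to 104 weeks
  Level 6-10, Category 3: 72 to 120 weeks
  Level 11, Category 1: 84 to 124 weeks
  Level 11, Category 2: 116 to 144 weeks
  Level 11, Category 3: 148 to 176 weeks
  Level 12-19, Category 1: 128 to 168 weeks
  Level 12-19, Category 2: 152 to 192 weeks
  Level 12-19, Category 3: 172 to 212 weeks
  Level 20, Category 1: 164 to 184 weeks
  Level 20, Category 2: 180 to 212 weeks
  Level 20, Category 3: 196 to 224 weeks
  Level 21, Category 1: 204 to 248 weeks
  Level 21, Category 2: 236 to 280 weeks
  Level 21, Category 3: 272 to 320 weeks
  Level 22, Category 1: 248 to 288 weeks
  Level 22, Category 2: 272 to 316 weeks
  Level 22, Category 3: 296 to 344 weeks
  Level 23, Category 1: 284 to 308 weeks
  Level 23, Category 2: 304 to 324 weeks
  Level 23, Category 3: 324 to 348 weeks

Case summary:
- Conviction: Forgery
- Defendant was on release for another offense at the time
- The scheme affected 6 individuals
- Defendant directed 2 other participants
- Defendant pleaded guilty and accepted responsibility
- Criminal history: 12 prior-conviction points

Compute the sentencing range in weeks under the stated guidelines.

172-212 weeks

Base offense level for forgery: 9.
S1 applies: 9 − 2 = 7.
S2 does not apply.
S3 applies: 7 + 2 = 9.
S4 applies (level before this adjustment is 9 < 18, so +2): 9 + 2 = 11.
S5 applies (level before this adjustment is 11 ≥ 7, so +4): 11 + 4 = 15.
S6 does not apply.
Final offense level: 15.
Criminal history: 12 prior points → Category 3 (11+).
Level 15 falls in the 12-19 band.
Grid: Level 12-19 × Category 3 = 172-212 weeks.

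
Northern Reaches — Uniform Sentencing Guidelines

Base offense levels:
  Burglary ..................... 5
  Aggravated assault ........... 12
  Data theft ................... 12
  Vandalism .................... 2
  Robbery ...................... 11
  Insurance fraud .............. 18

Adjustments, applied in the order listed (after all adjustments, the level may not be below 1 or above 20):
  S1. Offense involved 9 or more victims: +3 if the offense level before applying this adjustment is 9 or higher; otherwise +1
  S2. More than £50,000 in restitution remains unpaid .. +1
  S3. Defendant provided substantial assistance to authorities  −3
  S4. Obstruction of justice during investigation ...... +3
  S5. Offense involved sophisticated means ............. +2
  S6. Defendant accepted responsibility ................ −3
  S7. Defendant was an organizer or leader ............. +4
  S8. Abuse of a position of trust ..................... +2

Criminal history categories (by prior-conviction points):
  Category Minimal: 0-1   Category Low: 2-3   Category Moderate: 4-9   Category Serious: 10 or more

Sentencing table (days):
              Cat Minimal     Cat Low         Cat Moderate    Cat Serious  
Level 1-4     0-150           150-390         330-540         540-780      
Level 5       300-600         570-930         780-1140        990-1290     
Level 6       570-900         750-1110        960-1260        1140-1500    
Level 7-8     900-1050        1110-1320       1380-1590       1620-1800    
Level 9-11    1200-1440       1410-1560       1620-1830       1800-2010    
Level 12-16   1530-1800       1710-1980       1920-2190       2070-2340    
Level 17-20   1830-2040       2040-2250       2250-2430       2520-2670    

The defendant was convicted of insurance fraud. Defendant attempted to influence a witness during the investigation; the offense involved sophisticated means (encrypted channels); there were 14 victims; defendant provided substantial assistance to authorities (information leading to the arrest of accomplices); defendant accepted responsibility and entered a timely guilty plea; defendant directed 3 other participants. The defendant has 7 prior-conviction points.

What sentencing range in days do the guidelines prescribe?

2250-2430 days

Base offense level for insurance fraud: 18.
S1 applies (level before this adjustment is 18 ≥ 9, so +3): 18 + 3 = 21.
S3 applies: 21 − 3 = 18.
S4 applies: 18 + 3 = 21.
S5 applies: 21 + 2 = 23.
S6 applies: 23 − 3 = 20.
S7 applies: 20 + 4 = 24.
S8 does not apply.
Level 24 exceeds the maximum of 20; capped at 20.
Final offense level: 20.
Criminal history: 7 prior points → Category Moderate (4-9).
Level 20 falls in the 17-20 band.
Grid: Level 17-20 × Category Moderate = 2250-2430 days.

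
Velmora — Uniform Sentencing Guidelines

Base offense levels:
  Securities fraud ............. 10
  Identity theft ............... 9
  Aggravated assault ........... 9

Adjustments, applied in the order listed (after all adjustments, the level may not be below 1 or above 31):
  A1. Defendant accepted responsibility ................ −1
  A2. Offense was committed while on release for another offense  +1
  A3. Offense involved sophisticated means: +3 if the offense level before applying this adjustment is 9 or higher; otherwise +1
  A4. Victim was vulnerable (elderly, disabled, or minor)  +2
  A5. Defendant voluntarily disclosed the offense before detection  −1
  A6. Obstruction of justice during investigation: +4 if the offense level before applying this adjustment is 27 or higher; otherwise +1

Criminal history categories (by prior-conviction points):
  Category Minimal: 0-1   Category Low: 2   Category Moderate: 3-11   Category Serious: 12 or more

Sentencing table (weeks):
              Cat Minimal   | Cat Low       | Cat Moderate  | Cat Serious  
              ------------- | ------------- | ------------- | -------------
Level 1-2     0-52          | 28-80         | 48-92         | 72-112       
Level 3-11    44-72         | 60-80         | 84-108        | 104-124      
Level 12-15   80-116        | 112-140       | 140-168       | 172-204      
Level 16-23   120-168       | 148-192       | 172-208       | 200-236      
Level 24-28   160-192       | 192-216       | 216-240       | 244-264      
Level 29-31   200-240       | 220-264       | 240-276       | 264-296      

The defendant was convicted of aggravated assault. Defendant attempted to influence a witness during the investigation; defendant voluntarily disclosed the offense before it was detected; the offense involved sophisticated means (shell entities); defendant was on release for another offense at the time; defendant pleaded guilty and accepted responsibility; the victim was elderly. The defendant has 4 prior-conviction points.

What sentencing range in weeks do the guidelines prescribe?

Base offense level for aggravated assault: 9.
A1 applies: 9 − 1 = 8.
A2 applies: 8 + 1 = 9.
A3 applies (level before this adjustment is 9 ≥ 9, so +3): 9 + 3 = 12.
A4 applies: 12 + 2 = 14.
A5 applies: 14 − 1 = 13.
A6 applies (level before this adjustment is 13 < 27, so +1): 13 + 1 = 14.
Final offense level: 14.
Criminal history: 4 prior points → Category Moderate (3-11).
Level 14 falls in the 12-15 band.
Grid: Level 12-15 × Category Moderate = 140-168 weeks.

140-168 weeks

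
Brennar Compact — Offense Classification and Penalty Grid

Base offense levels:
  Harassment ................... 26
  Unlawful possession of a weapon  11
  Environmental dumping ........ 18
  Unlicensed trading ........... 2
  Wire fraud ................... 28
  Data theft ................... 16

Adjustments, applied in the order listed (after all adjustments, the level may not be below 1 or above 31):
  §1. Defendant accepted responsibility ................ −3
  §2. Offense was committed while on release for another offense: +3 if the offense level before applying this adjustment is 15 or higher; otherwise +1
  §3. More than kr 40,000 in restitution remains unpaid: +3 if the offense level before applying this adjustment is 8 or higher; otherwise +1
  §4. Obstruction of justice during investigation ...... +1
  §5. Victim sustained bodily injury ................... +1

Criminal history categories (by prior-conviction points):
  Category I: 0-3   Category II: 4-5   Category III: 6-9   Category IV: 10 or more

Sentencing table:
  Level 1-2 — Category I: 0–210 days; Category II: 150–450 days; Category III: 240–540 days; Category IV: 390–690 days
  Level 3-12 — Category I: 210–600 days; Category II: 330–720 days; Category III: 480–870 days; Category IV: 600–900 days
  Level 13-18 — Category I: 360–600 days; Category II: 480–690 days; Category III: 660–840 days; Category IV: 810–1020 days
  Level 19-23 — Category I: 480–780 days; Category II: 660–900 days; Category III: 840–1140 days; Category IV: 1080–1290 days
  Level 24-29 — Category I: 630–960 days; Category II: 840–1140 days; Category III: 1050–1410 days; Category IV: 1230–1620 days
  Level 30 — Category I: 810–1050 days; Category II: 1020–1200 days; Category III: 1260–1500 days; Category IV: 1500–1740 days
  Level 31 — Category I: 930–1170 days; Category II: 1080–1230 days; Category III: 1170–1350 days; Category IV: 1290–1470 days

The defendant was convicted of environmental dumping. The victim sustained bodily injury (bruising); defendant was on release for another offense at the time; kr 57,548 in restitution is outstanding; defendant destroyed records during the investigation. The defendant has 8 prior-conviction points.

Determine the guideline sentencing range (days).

1050-1410 days

Base offense level for environmental dumping: 18.
§2 applies (level before this adjustment is 18 ≥ 15, so +3): 18 + 3 = 21.
§3 applies (level before this adjustment is 21 ≥ 8, so +3): 21 + 3 = 24.
§4 applies: 24 + 1 = 25.
§5 applies: 25 + 1 = 26.
Final offense level: 26.
Criminal history: 8 prior points → Category III (6-9).
Level 26 falls in the 24-29 band.
Grid: Level 24-29 × Category III = 1050-1410 days.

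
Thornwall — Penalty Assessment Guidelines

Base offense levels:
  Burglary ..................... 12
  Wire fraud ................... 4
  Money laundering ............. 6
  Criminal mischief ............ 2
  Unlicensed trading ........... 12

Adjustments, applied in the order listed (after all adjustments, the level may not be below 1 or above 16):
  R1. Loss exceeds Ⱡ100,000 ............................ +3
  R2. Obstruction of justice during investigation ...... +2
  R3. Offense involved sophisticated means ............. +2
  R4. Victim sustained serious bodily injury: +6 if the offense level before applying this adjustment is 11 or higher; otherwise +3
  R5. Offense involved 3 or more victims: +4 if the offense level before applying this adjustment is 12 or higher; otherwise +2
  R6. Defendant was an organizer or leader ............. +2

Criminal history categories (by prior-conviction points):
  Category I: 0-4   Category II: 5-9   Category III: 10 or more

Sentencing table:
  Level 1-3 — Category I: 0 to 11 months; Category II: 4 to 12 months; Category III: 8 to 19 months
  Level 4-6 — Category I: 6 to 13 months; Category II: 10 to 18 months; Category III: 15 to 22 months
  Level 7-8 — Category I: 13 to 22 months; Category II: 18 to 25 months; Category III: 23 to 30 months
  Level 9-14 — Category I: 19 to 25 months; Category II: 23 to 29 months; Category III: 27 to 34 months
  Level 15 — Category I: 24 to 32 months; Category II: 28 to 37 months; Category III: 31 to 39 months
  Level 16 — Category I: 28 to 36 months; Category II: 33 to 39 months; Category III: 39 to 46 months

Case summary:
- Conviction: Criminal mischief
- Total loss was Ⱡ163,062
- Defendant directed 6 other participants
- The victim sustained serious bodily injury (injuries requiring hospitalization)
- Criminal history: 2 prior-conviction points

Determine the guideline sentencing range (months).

Base offense level for criminal mischief: 2.
R1 applies: 2 + 3 = 5.
R3 does not apply.
R4 applies (level before this adjustment is 5 < 11, so +3): 5 + 3 = 8.
R6 applies: 8 + 2 = 10.
Final offense level: 10.
Criminal history: 2 prior points → Category I (0-4).
Level 10 falls in the 9-14 band.
Grid: Level 9-14 × Category I = 19-25 months.

19-25 months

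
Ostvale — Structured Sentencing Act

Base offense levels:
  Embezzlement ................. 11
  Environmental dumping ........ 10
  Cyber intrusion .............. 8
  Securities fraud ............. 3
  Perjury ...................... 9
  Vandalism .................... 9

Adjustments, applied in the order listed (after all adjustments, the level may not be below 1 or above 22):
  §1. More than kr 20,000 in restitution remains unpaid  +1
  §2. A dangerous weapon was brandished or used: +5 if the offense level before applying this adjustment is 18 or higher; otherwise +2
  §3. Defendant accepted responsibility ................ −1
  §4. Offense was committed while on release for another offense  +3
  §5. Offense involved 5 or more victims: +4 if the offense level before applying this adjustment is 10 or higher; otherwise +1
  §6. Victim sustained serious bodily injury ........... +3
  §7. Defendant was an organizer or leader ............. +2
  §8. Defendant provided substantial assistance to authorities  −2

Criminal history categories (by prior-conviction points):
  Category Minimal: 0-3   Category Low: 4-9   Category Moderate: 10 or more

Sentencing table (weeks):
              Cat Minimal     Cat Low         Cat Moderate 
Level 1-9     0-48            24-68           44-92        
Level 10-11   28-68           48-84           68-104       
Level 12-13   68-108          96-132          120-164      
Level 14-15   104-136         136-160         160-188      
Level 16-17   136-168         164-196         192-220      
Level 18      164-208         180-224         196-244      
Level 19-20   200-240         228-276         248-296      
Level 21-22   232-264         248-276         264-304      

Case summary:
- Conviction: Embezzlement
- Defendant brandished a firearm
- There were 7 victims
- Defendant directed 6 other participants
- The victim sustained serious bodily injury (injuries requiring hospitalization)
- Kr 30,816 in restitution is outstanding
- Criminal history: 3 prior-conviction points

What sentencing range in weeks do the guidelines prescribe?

Base offense level for embezzlement: 11.
§1 applies: 11 + 1 = 12.
§2 applies (level before this adjustment is 12 < 18, so +2): 12 + 2 = 14.
§3 does not apply.
§5 applies (level before this adjustment is 14 ≥ 10, so +4): 14 + 4 = 18.
§6 applies: 18 + 3 = 21.
§7 applies: 21 + 2 = 23.
Level 23 exceeds the maximum of 22; capped at 22.
Final offense level: 22.
Criminal history: 3 prior points → Category Minimal (0-3).
Level 22 falls in the 21-22 band.
Grid: Level 21-22 × Category Minimal = 232-264 weeks.

232-264 weeks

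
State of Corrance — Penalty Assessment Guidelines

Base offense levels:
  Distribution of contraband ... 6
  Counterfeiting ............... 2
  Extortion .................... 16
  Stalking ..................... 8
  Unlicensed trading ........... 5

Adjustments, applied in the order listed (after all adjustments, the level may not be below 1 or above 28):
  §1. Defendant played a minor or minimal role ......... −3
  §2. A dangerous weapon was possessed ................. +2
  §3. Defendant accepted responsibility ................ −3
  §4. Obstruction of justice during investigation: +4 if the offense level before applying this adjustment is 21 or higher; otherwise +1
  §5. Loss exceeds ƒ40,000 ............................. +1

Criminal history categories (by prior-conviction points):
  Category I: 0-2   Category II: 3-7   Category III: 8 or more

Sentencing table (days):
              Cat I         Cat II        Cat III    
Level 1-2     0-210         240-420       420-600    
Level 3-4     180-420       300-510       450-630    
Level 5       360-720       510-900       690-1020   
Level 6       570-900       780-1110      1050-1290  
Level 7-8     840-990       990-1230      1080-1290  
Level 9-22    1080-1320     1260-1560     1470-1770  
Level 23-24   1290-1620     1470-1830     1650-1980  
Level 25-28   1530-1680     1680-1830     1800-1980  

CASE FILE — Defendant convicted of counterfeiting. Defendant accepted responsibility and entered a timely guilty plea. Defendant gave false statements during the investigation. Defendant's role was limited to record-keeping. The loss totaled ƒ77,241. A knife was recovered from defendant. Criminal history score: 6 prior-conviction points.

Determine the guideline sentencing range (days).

240-420 days

Base offense level for counterfeiting: 2.
§1 applies: 2 − 3 = -1.
§2 applies: -1 + 2 = 1.
§3 applies: 1 − 3 = -2.
§4 applies (level before this adjustment is -2 < 21, so +1): -2 + 1 = -1.
§5 applies: -1 + 1 = 0.
Level 0 is below the minimum of 1; floored at 1.
Final offense level: 1.
Criminal history: 6 prior points → Category II (3-7).
Level 1 falls in the 1-2 band.
Grid: Level 1-2 × Category II = 240-420 days.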